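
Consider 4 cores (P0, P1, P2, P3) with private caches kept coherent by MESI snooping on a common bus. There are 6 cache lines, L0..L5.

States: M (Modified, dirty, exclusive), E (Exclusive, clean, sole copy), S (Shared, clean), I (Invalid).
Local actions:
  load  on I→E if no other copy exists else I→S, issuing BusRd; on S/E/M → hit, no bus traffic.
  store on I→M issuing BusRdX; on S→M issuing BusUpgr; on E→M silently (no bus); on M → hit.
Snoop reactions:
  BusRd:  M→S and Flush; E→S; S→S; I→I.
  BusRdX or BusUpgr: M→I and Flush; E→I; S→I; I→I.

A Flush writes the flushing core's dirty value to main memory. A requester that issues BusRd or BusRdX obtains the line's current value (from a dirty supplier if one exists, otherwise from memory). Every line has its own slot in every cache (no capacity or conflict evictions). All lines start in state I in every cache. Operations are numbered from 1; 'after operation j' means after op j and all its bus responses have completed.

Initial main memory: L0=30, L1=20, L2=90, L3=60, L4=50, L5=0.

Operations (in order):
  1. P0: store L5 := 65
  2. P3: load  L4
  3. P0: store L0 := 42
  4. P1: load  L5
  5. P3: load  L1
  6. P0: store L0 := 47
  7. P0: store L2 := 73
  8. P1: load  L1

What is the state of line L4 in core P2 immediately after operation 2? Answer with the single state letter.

  op1 P0: store L5 := 65 → M/I/I/I on L5; bus BusRdX; mem=0
  op2 P3: load  L4 → I/I/I/E on L4; bus BusRd; mem=50
  op3 P0: store L0 := 42 → M/I/I/I on L0; bus BusRdX; mem=30
  op4 P1: load  L5 → S/S/I/I on L5; bus BusRd Flush; mem=65
  op5 P3: load  L1 → I/I/I/E on L1; bus BusRd; mem=20
  op6 P0: store L0 := 47 → M/I/I/I on L0; bus (none); mem=30
  op7 P0: store L2 := 73 → M/I/I/I on L2; bus BusRdX; mem=90
  op8 P1: load  L1 → I/S/I/S on L1; bus BusRd; mem=20

state = I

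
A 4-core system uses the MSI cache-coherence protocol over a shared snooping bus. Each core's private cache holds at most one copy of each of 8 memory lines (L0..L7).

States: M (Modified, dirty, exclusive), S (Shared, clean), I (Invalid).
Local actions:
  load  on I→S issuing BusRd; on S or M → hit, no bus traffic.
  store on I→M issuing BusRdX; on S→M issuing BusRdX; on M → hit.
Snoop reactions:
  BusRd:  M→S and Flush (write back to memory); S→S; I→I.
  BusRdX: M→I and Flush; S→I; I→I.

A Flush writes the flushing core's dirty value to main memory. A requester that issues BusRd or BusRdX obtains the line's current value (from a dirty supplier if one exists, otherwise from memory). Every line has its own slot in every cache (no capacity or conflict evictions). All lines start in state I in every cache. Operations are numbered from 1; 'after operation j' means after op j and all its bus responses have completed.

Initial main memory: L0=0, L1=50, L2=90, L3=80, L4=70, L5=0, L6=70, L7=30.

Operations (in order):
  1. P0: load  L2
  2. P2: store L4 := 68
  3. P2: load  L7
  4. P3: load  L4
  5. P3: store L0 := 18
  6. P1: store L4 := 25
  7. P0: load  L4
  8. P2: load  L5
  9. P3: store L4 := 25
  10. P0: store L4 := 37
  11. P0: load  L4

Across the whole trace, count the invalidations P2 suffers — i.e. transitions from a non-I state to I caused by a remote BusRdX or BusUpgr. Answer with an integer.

invalidations = 1

step 1: P0: load  L2  ⟶  SIII  (L2)  txn=BusRd  M[L2]=90
step 2: P2: store L4 := 68  ⟶  IIMI  (L4)  txn=BusRdX  M[L4]=70
step 3: P2: load  L7  ⟶  IISI  (L7)  txn=BusRd  M[L7]=30
step 4: P3: load  L4  ⟶  IISS  (L4)  txn=BusRd+Flush  M[L4]=68
step 5: P3: store L0 := 18  ⟶  IIIM  (L0)  txn=BusRdX  M[L0]=0
step 6: P1: store L4 := 25  ⟶  IMII  (L4)  txn=BusRdX  M[L4]=68
step 7: P0: load  L4  ⟶  SSII  (L4)  txn=BusRd+Flush  M[L4]=25
step 8: P2: load  L5  ⟶  IISI  (L5)  txn=BusRd  M[L5]=0
step 9: P3: store L4 := 25  ⟶  IIIM  (L4)  txn=BusRdX  M[L4]=25
step 10: P0: store L4 := 37  ⟶  MIII  (L4)  txn=BusRdX+Flush  M[L4]=25
step 11: P0: load  L4  ⟶  MIII  (L4)  txn=∅  M[L4]=25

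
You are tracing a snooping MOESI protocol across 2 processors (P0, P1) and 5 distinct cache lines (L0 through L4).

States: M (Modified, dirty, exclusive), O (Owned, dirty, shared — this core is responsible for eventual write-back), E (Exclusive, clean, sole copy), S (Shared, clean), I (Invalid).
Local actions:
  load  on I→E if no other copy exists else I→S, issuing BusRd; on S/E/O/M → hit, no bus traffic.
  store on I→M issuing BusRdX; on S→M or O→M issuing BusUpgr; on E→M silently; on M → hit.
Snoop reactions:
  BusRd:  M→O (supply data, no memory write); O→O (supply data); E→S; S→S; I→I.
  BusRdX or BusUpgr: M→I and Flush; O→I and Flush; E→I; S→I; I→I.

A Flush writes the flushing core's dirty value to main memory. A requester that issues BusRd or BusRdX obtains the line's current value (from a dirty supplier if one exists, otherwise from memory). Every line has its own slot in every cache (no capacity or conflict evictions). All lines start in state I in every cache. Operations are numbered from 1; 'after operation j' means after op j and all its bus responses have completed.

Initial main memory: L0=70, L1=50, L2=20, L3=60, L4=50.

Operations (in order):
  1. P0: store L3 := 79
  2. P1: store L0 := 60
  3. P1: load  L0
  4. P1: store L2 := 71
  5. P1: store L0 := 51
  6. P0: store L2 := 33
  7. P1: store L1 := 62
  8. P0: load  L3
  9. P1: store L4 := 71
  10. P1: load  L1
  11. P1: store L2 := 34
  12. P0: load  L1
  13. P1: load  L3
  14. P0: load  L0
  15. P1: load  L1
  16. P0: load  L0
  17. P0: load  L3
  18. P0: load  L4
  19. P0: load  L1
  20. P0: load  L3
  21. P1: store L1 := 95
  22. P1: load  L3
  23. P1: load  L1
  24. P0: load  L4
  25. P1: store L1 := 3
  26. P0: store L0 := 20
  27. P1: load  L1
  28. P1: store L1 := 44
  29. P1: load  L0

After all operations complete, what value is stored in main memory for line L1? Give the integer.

memory[L1] = 50

step 1: P0: store L3 := 79  ⟶  MI  (L3)  txn=BusRdX  M[L3]=60
step 2: P1: store L0 := 60  ⟶  IM  (L0)  txn=BusRdX  M[L0]=70
step 3: P1: load  L0  ⟶  IM  (L0)  txn=∅  M[L0]=70
step 4: P1: store L2 := 71  ⟶  IM  (L2)  txn=BusRdX  M[L2]=20
step 5: P1: store L0 := 51  ⟶  IM  (L0)  txn=∅  M[L0]=70
step 6: P0: store L2 := 33  ⟶  MI  (L2)  txn=BusRdX+Flush  M[L2]=71
step 7: P1: store L1 := 62  ⟶  IM  (L1)  txn=BusRdX  M[L1]=50
step 8: P0: load  L3  ⟶  MI  (L3)  txn=∅  M[L3]=60
step 9: P1: store L4 := 71  ⟶  IM  (L4)  txn=BusRdX  M[L4]=50
step 10: P1: load  L1  ⟶  IM  (L1)  txn=∅  M[L1]=50
step 11: P1: store L2 := 34  ⟶  IM  (L2)  txn=BusRdX+Flush  M[L2]=33
step 12: P0: load  L1  ⟶  SO  (L1)  txn=BusRd  M[L1]=50
step 13: P1: load  L3  ⟶  OS  (L3)  txn=BusRd  M[L3]=60
step 14: P0: load  L0  ⟶  SO  (L0)  txn=BusRd  M[L0]=70
step 15: P1: load  L1  ⟶  SO  (L1)  txn=∅  M[L1]=50
step 16: P0: load  L0  ⟶  SO  (L0)  txn=∅  M[L0]=70
step 17: P0: load  L3  ⟶  OS  (L3)  txn=∅  M[L3]=60
step 18: P0: load  L4  ⟶  SO  (L4)  txn=BusRd  M[L4]=50
step 19: P0: load  L1  ⟶  SO  (L1)  txn=∅  M[L1]=50
step 20: P0: load  L3  ⟶  OS  (L3)  txn=∅  M[L3]=60
step 21: P1: store L1 := 95  ⟶  IM  (L1)  txn=BusUpgr  M[L1]=50
step 22: P1: load  L3  ⟶  OS  (L3)  txn=∅  M[L3]=60
step 23: P1: load  L1  ⟶  IM  (L1)  txn=∅  M[L1]=50
step 24: P0: load  L4  ⟶  SO  (L4)  txn=∅  M[L4]=50
step 25: P1: store L1 := 3  ⟶  IM  (L1)  txn=∅  M[L1]=50
step 26: P0: store L0 := 20  ⟶  MI  (L0)  txn=BusUpgr+Flush  M[L0]=51
step 27: P1: load  L1  ⟶  IM  (L1)  txn=∅  M[L1]=50
step 28: P1: store L1 := 44  ⟶  IM  (L1)  txn=∅  M[L1]=50
step 29: P1: load  L0  ⟶  OS  (L0)  txn=BusRd  M[L0]=51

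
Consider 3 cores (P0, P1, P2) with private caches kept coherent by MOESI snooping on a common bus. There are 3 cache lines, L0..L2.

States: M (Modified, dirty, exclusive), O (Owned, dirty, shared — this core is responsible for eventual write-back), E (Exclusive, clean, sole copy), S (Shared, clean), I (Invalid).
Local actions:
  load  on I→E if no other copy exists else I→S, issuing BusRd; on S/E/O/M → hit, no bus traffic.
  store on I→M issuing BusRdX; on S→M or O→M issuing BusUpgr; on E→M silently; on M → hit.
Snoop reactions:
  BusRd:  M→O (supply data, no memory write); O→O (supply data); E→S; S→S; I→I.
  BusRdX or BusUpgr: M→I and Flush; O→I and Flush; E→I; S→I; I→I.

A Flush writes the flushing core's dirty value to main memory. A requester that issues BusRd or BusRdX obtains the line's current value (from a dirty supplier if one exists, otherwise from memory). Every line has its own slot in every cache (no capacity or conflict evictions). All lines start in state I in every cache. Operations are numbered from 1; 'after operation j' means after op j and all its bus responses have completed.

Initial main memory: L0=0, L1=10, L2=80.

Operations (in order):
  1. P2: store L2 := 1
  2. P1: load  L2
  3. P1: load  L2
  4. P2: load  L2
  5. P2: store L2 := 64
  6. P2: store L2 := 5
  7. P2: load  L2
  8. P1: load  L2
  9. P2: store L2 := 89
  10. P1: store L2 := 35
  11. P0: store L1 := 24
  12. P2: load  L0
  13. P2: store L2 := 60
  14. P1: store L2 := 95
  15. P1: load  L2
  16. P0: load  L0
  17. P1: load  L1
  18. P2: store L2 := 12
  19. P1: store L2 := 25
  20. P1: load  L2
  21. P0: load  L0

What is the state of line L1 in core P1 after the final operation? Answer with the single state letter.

1. P2: store L2 := 1  bus=[BusRdX]  L2: P0=I P1=I P2=M  mem[L2]=80
2. P1: load  L2  bus=[BusRd]  L2: P0=I P1=S P2=O  mem[L2]=80
3. P1: load  L2  bus=[-]  L2: P0=I P1=S P2=O  mem[L2]=80
4. P2: load  L2  bus=[-]  L2: P0=I P1=S P2=O  mem[L2]=80
5. P2: store L2 := 64  bus=[BusUpgr]  L2: P0=I P1=I P2=M  mem[L2]=80
6. P2: store L2 := 5  bus=[-]  L2: P0=I P1=I P2=M  mem[L2]=80
7. P2: load  L2  bus=[-]  L2: P0=I P1=I P2=M  mem[L2]=80
8. P1: load  L2  bus=[BusRd]  L2: P0=I P1=S P2=O  mem[L2]=80
9. P2: store L2 := 89  bus=[BusUpgr]  L2: P0=I P1=I P2=M  mem[L2]=80
10. P1: store L2 := 35  bus=[BusRdX,Flush]  L2: P0=I P1=M P2=I  mem[L2]=89
11. P0: store L1 := 24  bus=[BusRdX]  L1: P0=M P1=I P2=I  mem[L1]=10
12. P2: load  L0  bus=[BusRd]  L0: P0=I P1=I P2=E  mem[L0]=0
13. P2: store L2 := 60  bus=[BusRdX,Flush]  L2: P0=I P1=I P2=M  mem[L2]=35
14. P1: store L2 := 95  bus=[BusRdX,Flush]  L2: P0=I P1=M P2=I  mem[L2]=60
15. P1: load  L2  bus=[-]  L2: P0=I P1=M P2=I  mem[L2]=60
16. P0: load  L0  bus=[BusRd]  L0: P0=S P1=I P2=S  mem[L0]=0
17. P1: load  L1  bus=[BusRd]  L1: P0=O P1=S P2=I  mem[L1]=10
18. P2: store L2 := 12  bus=[BusRdX,Flush]  L2: P0=I P1=I P2=M  mem[L2]=95
19. P1: store L2 := 25  bus=[BusRdX,Flush]  L2: P0=I P1=M P2=I  mem[L2]=12
20. P1: load  L2  bus=[-]  L2: P0=I P1=M P2=I  mem[L2]=12
21. P0: load  L0  bus=[-]  L0: P0=S P1=I P2=S  mem[L0]=0

state = S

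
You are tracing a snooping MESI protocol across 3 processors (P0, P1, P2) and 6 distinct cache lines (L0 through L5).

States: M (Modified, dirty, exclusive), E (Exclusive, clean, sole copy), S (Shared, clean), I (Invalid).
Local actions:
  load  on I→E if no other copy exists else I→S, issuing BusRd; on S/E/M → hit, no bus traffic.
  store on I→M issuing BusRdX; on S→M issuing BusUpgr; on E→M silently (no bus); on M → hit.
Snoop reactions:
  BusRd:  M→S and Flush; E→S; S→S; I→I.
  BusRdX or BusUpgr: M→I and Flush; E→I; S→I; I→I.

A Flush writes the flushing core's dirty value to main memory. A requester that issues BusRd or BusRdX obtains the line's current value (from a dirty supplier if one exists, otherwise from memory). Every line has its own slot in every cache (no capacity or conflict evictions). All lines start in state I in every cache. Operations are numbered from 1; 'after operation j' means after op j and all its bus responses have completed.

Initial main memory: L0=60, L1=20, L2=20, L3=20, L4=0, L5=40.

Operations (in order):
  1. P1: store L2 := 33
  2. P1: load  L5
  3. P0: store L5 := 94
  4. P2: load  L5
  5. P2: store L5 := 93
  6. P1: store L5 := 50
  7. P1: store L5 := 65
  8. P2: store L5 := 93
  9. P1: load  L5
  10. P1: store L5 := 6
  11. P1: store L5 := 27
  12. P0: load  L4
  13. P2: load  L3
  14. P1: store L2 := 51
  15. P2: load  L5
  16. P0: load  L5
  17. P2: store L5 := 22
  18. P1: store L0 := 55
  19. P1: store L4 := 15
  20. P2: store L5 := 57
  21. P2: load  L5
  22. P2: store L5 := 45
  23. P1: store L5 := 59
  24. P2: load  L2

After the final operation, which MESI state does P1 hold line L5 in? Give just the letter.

step 1: P1: store L2 := 33  ⟶  IMI  (L2)  txn=BusRdX  M[L2]=20
step 2: P1: load  L5  ⟶  IEI  (L5)  txn=BusRd  M[L5]=40
step 3: P0: store L5 := 94  ⟶  MII  (L5)  txn=BusRdX  M[L5]=40
step 4: P2: load  L5  ⟶  SIS  (L5)  txn=BusRd+Flush  M[L5]=94
step 5: P2: store L5 := 93  ⟶  IIM  (L5)  txn=BusUpgr  M[L5]=94
step 6: P1: store L5 := 50  ⟶  IMI  (L5)  txn=BusRdX+Flush  M[L5]=93
step 7: P1: store L5 := 65  ⟶  IMI  (L5)  txn=∅  M[L5]=93
step 8: P2: store L5 := 93  ⟶  IIM  (L5)  txn=BusRdX+Flush  M[L5]=65
step 9: P1: load  L5  ⟶  ISS  (L5)  txn=BusRd+Flush  M[L5]=93
step 10: P1: store L5 := 6  ⟶  IMI  (L5)  txn=BusUpgr  M[L5]=93
step 11: P1: store L5 := 27  ⟶  IMI  (L5)  txn=∅  M[L5]=93
step 12: P0: load  L4  ⟶  EII  (L4)  txn=BusRd  M[L4]=0
step 13: P2: load  L3  ⟶  IIE  (L3)  txn=BusRd  M[L3]=20
step 14: P1: store L2 := 51  ⟶  IMI  (L2)  txn=∅  M[L2]=20
step 15: P2: load  L5  ⟶  ISS  (L5)  txn=BusRd+Flush  M[L5]=27
step 16: P0: load  L5  ⟶  SSS  (L5)  txn=BusRd  M[L5]=27
step 17: P2: store L5 := 22  ⟶  IIM  (L5)  txn=BusUpgr  M[L5]=27
step 18: P1: store L0 := 55  ⟶  IMI  (L0)  txn=BusRdX  M[L0]=60
step 19: P1: store L4 := 15  ⟶  IMI  (L4)  txn=BusRdX  M[L4]=0
step 20: P2: store L5 := 57  ⟶  IIM  (L5)  txn=∅  M[L5]=27
step 21: P2: load  L5  ⟶  IIM  (L5)  txn=∅  M[L5]=27
step 22: P2: store L5 := 45  ⟶  IIM  (L5)  txn=∅  M[L5]=27
step 23: P1: store L5 := 59  ⟶  IMI  (L5)  txn=BusRdX+Flush  M[L5]=45
step 24: P2: load  L2  ⟶  ISS  (L2)  txn=BusRd+Flush  M[L2]=51

state = M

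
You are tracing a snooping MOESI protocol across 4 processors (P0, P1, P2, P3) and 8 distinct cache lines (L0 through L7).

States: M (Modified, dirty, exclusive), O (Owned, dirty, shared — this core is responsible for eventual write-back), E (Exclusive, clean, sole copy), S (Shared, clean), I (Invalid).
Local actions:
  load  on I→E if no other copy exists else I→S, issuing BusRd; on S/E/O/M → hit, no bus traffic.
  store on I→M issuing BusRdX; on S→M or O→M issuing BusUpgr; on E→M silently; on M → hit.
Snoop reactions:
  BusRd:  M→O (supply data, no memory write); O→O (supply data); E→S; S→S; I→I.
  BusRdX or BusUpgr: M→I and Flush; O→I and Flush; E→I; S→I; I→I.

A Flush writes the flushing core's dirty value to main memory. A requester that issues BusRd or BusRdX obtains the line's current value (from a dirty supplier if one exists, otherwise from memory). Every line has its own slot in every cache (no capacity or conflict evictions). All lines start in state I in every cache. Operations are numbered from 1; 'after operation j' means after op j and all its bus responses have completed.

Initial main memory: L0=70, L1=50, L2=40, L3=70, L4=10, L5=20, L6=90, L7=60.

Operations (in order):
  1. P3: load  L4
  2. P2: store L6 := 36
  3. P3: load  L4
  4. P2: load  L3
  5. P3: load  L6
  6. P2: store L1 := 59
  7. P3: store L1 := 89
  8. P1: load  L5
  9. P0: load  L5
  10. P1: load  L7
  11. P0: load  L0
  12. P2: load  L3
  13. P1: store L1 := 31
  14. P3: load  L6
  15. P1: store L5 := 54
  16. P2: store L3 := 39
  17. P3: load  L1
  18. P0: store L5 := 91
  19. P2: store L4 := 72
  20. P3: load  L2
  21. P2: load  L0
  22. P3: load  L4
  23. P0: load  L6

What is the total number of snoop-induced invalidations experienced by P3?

step 1: P3: load  L4  ⟶  IIIE  (L4)  txn=BusRd  M[L4]=10
step 2: P2: store L6 := 36  ⟶  IIMI  (L6)  txn=BusRdX  M[L6]=90
step 3: P3: load  L4  ⟶  IIIE  (L4)  txn=∅  M[L4]=10
step 4: P2: load  L3  ⟶  IIEI  (L3)  txn=BusRd  M[L3]=70
step 5: P3: load  L6  ⟶  IIOS  (L6)  txn=BusRd  M[L6]=90
step 6: P2: store L1 := 59  ⟶  IIMI  (L1)  txn=BusRdX  M[L1]=50
step 7: P3: store L1 := 89  ⟶  IIIM  (L1)  txn=BusRdX+Flush  M[L1]=59
step 8: P1: load  L5  ⟶  IEII  (L5)  txn=BusRd  M[L5]=20
step 9: P0: load  L5  ⟶  SSII  (L5)  txn=BusRd  M[L5]=20
step 10: P1: load  L7  ⟶  IEII  (L7)  txn=BusRd  M[L7]=60
step 11: P0: load  L0  ⟶  EIII  (L0)  txn=BusRd  M[L0]=70
step 12: P2: load  L3  ⟶  IIEI  (L3)  txn=∅  M[L3]=70
step 13: P1: store L1 := 31  ⟶  IMII  (L1)  txn=BusRdX+Flush  M[L1]=89
step 14: P3: load  L6  ⟶  IIOS  (L6)  txn=∅  M[L6]=90
step 15: P1: store L5 := 54  ⟶  IMII  (L5)  txn=BusUpgr  M[L5]=20
step 16: P2: store L3 := 39  ⟶  IIMI  (L3)  txn=∅  M[L3]=70
step 17: P3: load  L1  ⟶  IOIS  (L1)  txn=BusRd  M[L1]=89
step 18: P0: store L5 := 91  ⟶  MIII  (L5)  txn=BusRdX+Flush  M[L5]=54
step 19: P2: store L4 := 72  ⟶  IIMI  (L4)  txn=BusRdX  M[L4]=10
step 20: P3: load  L2  ⟶  IIIE  (L2)  txn=BusRd  M[L2]=40
step 21: P2: load  L0  ⟶  SISI  (L0)  txn=BusRd  M[L0]=70
step 22: P3: load  L4  ⟶  IIOS  (L4)  txn=BusRd  M[L4]=10
step 23: P0: load  L6  ⟶  SIOS  (L6)  txn=BusRd  M[L6]=90

invalidations = 2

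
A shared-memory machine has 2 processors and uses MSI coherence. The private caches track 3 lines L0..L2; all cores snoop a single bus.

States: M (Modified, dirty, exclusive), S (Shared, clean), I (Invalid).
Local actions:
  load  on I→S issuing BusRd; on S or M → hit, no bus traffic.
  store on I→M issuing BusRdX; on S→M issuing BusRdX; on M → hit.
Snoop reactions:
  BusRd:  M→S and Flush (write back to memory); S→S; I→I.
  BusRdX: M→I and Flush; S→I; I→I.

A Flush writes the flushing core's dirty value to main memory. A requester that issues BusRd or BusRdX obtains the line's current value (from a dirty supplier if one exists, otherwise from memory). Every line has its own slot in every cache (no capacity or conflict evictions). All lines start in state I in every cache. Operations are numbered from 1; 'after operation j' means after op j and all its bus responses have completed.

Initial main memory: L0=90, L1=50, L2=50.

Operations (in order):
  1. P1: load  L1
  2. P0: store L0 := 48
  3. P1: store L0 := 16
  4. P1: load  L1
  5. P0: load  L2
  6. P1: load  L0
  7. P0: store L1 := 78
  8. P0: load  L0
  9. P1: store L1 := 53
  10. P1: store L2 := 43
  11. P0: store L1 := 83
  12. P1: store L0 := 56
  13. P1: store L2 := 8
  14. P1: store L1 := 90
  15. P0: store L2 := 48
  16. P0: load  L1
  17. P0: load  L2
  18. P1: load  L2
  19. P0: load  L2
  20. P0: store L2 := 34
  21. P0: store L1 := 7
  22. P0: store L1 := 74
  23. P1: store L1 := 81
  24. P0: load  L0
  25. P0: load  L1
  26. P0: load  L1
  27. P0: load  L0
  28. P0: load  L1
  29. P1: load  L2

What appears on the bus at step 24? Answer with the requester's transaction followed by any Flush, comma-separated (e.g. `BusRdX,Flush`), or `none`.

bus = BusRd,Flush

[1] P1: load  L1 | P0:I, P1:S(50) | bus: BusRd
[2] P0: store L0 := 48 | P0:M(48), P1:I | bus: BusRdX
[3] P1: store L0 := 16 | P0:I, P1:M(16) | bus: BusRdX,Flush
[4] P1: load  L1 | P0:I, P1:S(50) | bus: none
[5] P0: load  L2 | P0:S(50), P1:I | bus: BusRd
[6] P1: load  L0 | P0:I, P1:M(16) | bus: none
[7] P0: store L1 := 78 | P0:M(78), P1:I | bus: BusRdX
[8] P0: load  L0 | P0:S(16), P1:S(16) | bus: BusRd,Flush
[9] P1: store L1 := 53 | P0:I, P1:M(53) | bus: BusRdX,Flush
[10] P1: store L2 := 43 | P0:I, P1:M(43) | bus: BusRdX
[11] P0: store L1 := 83 | P0:M(83), P1:I | bus: BusRdX,Flush
[12] P1: store L0 := 56 | P0:I, P1:M(56) | bus: BusRdX
[13] P1: store L2 := 8 | P0:I, P1:M(8) | bus: none
[14] P1: store L1 := 90 | P0:I, P1:M(90) | bus: BusRdX,Flush
[15] P0: store L2 := 48 | P0:M(48), P1:I | bus: BusRdX,Flush
[16] P0: load  L1 | P0:S(90), P1:S(90) | bus: BusRd,Flush
[17] P0: load  L2 | P0:M(48), P1:I | bus: none
[18] P1: load  L2 | P0:S(48), P1:S(48) | bus: BusRd,Flush
[19] P0: load  L2 | P0:S(48), P1:S(48) | bus: none
[20] P0: store L2 := 34 | P0:M(34), P1:I | bus: BusRdX
[21] P0: store L1 := 7 | P0:M(7), P1:I | bus: BusRdX
[22] P0: store L1 := 74 | P0:M(74), P1:I | bus: none
[23] P1: store L1 := 81 | P0:I, P1:M(81) | bus: BusRdX,Flush
[24] P0: load  L0 | P0:S(56), P1:S(56) | bus: BusRd,Flush
[25] P0: load  L1 | P0:S(81), P1:S(81) | bus: BusRd,Flush
[26] P0: load  L1 | P0:S(81), P1:S(81) | bus: none
[27] P0: load  L0 | P0:S(56), P1:S(56) | bus: none
[28] P0: load  L1 | P0:S(81), P1:S(81) | bus: none
[29] P1: load  L2 | P0:S(34), P1:S(34) | bus: BusRd,Flush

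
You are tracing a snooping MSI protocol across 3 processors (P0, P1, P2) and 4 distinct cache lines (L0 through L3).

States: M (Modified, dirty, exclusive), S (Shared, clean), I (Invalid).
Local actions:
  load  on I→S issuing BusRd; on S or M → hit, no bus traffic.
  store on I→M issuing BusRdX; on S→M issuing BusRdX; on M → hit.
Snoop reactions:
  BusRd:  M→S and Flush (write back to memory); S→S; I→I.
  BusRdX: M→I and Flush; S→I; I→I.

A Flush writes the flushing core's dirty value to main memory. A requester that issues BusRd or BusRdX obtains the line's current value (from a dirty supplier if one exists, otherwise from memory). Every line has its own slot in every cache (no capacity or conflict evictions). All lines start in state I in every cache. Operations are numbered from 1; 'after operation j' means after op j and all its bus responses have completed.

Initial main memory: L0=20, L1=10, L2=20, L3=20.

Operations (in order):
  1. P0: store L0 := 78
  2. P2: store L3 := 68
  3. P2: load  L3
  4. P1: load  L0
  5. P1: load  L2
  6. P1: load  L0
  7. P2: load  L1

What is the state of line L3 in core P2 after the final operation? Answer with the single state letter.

[1] P0: store L0 := 78 | P0:M(78), P1:I, P2:I | bus: BusRdX
[2] P2: store L3 := 68 | P0:I, P1:I, P2:M(68) | bus: BusRdX
[3] P2: load  L3 | P0:I, P1:I, P2:M(68) | bus: none
[4] P1: load  L0 | P0:S(78), P1:S(78), P2:I | bus: BusRd,Flush
[5] P1: load  L2 | P0:I, P1:S(20), P2:I | bus: BusRd
[6] P1: load  L0 | P0:S(78), P1:S(78), P2:I | bus: none
[7] P2: load  L1 | P0:I, P1:I, P2:S(10) | bus: BusRd

state = M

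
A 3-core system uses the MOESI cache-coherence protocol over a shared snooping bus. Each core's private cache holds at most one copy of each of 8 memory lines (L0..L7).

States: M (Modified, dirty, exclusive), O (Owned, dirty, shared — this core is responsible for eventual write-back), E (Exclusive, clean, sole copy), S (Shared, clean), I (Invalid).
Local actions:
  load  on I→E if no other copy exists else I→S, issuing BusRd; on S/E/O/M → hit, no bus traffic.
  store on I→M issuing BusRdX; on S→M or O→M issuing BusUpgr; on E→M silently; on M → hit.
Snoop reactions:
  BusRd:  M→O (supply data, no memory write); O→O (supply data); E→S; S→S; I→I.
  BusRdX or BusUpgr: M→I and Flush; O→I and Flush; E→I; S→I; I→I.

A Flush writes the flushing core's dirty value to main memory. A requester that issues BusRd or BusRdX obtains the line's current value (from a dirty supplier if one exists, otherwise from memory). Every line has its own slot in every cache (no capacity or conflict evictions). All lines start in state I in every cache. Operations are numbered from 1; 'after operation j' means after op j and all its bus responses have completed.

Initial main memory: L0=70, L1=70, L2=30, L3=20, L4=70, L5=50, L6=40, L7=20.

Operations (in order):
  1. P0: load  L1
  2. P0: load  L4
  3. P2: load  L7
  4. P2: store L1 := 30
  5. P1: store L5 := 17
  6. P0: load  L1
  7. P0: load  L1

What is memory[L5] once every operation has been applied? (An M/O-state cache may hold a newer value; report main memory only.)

1. P0: load  L1  bus=[BusRd]  L1: P0=E P1=I P2=I  mem[L1]=70
2. P0: load  L4  bus=[BusRd]  L4: P0=E P1=I P2=I  mem[L4]=70
3. P2: load  L7  bus=[BusRd]  L7: P0=I P1=I P2=E  mem[L7]=20
4. P2: store L1 := 30  bus=[BusRdX]  L1: P0=I P1=I P2=M  mem[L1]=70
5. P1: store L5 := 17  bus=[BusRdX]  L5: P0=I P1=M P2=I  mem[L5]=50
6. P0: load  L1  bus=[BusRd]  L1: P0=S P1=I P2=O  mem[L1]=70
7. P0: load  L1  bus=[-]  L1: P0=S P1=I P2=O  mem[L1]=70

memory[L5] = 50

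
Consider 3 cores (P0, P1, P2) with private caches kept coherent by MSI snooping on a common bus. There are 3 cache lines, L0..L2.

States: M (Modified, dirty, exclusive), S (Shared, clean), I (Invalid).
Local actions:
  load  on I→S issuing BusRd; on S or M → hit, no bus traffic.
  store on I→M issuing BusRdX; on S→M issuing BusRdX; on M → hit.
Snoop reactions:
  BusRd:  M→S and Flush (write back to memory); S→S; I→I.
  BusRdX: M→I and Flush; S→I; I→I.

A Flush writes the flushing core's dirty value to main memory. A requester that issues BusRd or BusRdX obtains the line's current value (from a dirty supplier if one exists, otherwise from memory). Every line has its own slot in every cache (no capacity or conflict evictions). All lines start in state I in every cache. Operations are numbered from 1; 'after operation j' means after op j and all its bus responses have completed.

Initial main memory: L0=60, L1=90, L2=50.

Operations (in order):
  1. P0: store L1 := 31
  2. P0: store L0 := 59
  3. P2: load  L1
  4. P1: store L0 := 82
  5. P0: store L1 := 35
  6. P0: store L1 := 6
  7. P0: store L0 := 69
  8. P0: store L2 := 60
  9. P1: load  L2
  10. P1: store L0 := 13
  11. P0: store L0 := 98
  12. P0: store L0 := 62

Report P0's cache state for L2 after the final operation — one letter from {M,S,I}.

state = S

1. P0: store L1 := 31  bus=[BusRdX]  L1: P0=M P1=I P2=I  mem[L1]=90
2. P0: store L0 := 59  bus=[BusRdX]  L0: P0=M P1=I P2=I  mem[L0]=60
3. P2: load  L1  bus=[BusRd,Flush]  L1: P0=S P1=I P2=S  mem[L1]=31
4. P1: store L0 := 82  bus=[BusRdX,Flush]  L0: P0=I P1=M P2=I  mem[L0]=59
5. P0: store L1 := 35  bus=[BusRdX]  L1: P0=M P1=I P2=I  mem[L1]=31
6. P0: store L1 := 6  bus=[-]  L1: P0=M P1=I P2=I  mem[L1]=31
7. P0: store L0 := 69  bus=[BusRdX,Flush]  L0: P0=M P1=I P2=I  mem[L0]=82
8. P0: store L2 := 60  bus=[BusRdX]  L2: P0=M P1=I P2=I  mem[L2]=50
9. P1: load  L2  bus=[BusRd,Flush]  L2: P0=S P1=S P2=I  mem[L2]=60
10. P1: store L0 := 13  bus=[BusRdX,Flush]  L0: P0=I P1=M P2=I  mem[L0]=69
11. P0: store L0 := 98  bus=[BusRdX,Flush]  L0: P0=M P1=I P2=I  mem[L0]=13
12. P0: store L0 := 62  bus=[-]  L0: P0=M P1=I P2=I  mem[L0]=13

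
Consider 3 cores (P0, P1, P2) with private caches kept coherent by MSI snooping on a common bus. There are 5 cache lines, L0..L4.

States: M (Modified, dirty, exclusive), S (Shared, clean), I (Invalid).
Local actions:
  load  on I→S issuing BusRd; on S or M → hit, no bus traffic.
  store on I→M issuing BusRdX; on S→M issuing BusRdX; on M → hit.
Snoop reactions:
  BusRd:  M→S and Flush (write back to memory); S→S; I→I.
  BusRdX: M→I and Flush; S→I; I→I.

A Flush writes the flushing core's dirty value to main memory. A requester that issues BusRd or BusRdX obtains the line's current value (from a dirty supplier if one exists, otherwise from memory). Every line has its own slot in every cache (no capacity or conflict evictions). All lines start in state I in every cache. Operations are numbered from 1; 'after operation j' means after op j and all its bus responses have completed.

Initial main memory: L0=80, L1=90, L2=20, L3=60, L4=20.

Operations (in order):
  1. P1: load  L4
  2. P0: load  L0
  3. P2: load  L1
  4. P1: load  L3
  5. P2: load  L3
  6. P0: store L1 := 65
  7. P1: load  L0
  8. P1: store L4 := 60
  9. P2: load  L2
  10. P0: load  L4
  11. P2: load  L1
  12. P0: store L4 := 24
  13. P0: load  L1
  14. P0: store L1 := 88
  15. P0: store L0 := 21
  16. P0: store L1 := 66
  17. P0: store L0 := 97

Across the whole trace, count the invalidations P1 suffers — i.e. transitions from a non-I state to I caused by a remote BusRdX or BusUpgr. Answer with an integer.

  op1 P1: load  L4 → I/S/I on L4; bus BusRd; mem=20
  op2 P0: load  L0 → S/I/I on L0; bus BusRd; mem=80
  op3 P2: load  L1 → I/I/S on L1; bus BusRd; mem=90
  op4 P1: load  L3 → I/S/I on L3; bus BusRd; mem=60
  op5 P2: load  L3 → I/S/S on L3; bus BusRd; mem=60
  op6 P0: store L1 := 65 → M/I/I on L1; bus BusRdX; mem=90
  op7 P1: load  L0 → S/S/I on L0; bus BusRd; mem=80
  op8 P1: store L4 := 60 → I/M/I on L4; bus BusRdX; mem=20
  op9 P2: load  L2 → I/I/S on L2; bus BusRd; mem=20
  op10 P0: load  L4 → S/S/I on L4; bus BusRd Flush; mem=60
  op11 P2: load  L1 → S/I/S on L1; bus BusRd Flush; mem=65
  op12 P0: store L4 := 24 → M/I/I on L4; bus BusRdX; mem=60
  op13 P0: load  L1 → S/I/S on L1; bus (none); mem=65
  op14 P0: store L1 := 88 → M/I/I on L1; bus BusRdX; mem=65
  op15 P0: store L0 := 21 → M/I/I on L0; bus BusRdX; mem=80
  op16 P0: store L1 := 66 → M/I/I on L1; bus (none); mem=65
  op17 P0: store L0 := 97 → M/I/I on L0; bus (none); mem=80

invalidations = 2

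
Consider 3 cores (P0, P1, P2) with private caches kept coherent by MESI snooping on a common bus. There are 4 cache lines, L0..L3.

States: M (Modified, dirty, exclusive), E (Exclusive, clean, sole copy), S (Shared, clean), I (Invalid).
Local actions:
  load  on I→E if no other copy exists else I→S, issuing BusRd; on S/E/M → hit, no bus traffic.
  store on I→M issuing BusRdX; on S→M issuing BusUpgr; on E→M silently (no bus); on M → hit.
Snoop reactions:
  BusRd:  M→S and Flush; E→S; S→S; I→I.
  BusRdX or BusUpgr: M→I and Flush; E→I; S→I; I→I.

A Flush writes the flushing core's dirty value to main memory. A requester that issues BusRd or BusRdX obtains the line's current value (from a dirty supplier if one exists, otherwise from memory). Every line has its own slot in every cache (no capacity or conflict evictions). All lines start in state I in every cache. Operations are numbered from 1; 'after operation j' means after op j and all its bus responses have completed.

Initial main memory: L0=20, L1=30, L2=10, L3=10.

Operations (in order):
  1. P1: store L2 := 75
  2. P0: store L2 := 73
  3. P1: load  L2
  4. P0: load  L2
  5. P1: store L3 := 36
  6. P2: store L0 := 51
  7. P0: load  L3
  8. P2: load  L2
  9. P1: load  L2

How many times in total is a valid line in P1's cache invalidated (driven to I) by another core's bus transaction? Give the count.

step 1: P1: store L2 := 75  ⟶  IMI  (L2)  txn=BusRdX  M[L2]=10
step 2: P0: store L2 := 73  ⟶  MII  (L2)  txn=BusRdX+Flush  M[L2]=75
step 3: P1: load  L2  ⟶  SSI  (L2)  txn=BusRd+Flush  M[L2]=73
step 4: P0: load  L2  ⟶  SSI  (L2)  txn=∅  M[L2]=73
step 5: P1: store L3 := 36  ⟶  IMI  (L3)  txn=BusRdX  M[L3]=10
step 6: P2: store L0 := 51  ⟶  IIM  (L0)  txn=BusRdX  M[L0]=20
step 7: P0: load  L3  ⟶  SSI  (L3)  txn=BusRd+Flush  M[L3]=36
step 8: P2: load  L2  ⟶  SSS  (L2)  txn=BusRd  M[L2]=73
step 9: P1: load  L2  ⟶  SSS  (L2)  txn=∅  M[L2]=73

invalidations = 1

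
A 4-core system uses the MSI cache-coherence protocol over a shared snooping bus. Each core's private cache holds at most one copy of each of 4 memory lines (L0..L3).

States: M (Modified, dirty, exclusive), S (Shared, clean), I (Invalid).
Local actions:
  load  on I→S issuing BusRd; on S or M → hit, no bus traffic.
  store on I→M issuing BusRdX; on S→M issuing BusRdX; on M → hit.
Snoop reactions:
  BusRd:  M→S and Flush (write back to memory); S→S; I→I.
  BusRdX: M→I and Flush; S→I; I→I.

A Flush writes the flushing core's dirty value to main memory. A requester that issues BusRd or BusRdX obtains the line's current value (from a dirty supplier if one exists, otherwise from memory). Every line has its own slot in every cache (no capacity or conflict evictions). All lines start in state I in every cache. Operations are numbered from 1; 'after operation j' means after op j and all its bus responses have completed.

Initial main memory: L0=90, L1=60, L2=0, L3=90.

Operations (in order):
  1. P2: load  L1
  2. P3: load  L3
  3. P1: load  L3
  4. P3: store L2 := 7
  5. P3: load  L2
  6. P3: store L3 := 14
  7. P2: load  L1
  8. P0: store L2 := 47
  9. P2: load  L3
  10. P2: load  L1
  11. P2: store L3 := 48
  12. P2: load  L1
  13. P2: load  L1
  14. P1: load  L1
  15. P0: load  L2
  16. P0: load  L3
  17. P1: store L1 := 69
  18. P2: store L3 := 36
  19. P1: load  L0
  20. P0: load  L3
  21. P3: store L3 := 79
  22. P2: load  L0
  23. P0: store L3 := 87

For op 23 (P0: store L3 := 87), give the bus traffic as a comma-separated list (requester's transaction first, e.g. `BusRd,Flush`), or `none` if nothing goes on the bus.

bus = BusRdX,Flush

[1] P2: load  L1 | P0:I, P1:I, P2:S(60), P3:I | bus: BusRd
[2] P3: load  L3 | P0:I, P1:I, P2:I, P3:S(90) | bus: BusRd
[3] P1: load  L3 | P0:I, P1:S(90), P2:I, P3:S(90) | bus: BusRd
[4] P3: store L2 := 7 | P0:I, P1:I, P2:I, P3:M(7) | bus: BusRdX
[5] P3: load  L2 | P0:I, P1:I, P2:I, P3:M(7) | bus: none
[6] P3: store L3 := 14 | P0:I, P1:I, P2:I, P3:M(14) | bus: BusRdX
[7] P2: load  L1 | P0:I, P1:I, P2:S(60), P3:I | bus: none
[8] P0: store L2 := 47 | P0:M(47), P1:I, P2:I, P3:I | bus: BusRdX,Flush
[9] P2: load  L3 | P0:I, P1:I, P2:S(14), P3:S(14) | bus: BusRd,Flush
[10] P2: load  L1 | P0:I, P1:I, P2:S(60), P3:I | bus: none
[11] P2: store L3 := 48 | P0:I, P1:I, P2:M(48), P3:I | bus: BusRdX
[12] P2: load  L1 | P0:I, P1:I, P2:S(60), P3:I | bus: none
[13] P2: load  L1 | P0:I, P1:I, P2:S(60), P3:I | bus: none
[14] P1: load  L1 | P0:I, P1:S(60), P2:S(60), P3:I | bus: BusRd
[15] P0: load  L2 | P0:M(47), P1:I, P2:I, P3:I | bus: none
[16] P0: load  L3 | P0:S(48), P1:I, P2:S(48), P3:I | bus: BusRd,Flush
[17] P1: store L1 := 69 | P0:I, P1:M(69), P2:I, P3:I | bus: BusRdX
[18] P2: store L3 := 36 | P0:I, P1:I, P2:M(36), P3:I | bus: BusRdX
[19] P1: load  L0 | P0:I, P1:S(90), P2:I, P3:I | bus: BusRd
[20] P0: load  L3 | P0:S(36), P1:I, P2:S(36), P3:I | bus: BusRd,Flush
[21] P3: store L3 := 79 | P0:I, P1:I, P2:I, P3:M(79) | bus: BusRdX
[22] P2: load  L0 | P0:I, P1:S(90), P2:S(90), P3:I | bus: BusRd
[23] P0: store L3 := 87 | P0:M(87), P1:I, P2:I, P3:I | bus: BusRdX,Flush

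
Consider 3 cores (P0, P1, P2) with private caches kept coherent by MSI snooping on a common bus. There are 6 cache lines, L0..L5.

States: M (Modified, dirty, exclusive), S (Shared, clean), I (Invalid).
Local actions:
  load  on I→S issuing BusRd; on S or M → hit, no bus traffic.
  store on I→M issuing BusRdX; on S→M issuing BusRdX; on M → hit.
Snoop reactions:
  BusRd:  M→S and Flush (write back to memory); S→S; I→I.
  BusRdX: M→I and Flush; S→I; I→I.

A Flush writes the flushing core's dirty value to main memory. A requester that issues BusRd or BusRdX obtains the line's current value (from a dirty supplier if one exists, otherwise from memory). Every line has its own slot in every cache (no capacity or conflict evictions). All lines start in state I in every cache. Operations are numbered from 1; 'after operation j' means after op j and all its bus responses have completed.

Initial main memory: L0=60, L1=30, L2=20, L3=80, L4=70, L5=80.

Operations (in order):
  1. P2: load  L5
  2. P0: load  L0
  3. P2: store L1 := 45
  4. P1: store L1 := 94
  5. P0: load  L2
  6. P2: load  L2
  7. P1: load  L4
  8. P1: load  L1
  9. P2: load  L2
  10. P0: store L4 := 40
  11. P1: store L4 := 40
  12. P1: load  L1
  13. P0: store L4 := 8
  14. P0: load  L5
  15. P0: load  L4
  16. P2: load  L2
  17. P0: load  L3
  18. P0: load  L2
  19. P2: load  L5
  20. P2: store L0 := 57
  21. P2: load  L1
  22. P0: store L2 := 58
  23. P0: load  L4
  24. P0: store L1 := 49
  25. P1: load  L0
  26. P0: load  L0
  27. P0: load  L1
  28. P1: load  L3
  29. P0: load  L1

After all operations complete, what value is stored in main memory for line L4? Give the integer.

memory[L4] = 40

[1] P2: load  L5 | P0:I, P1:I, P2:S(80) | bus: BusRd
[2] P0: load  L0 | P0:S(60), P1:I, P2:I | bus: BusRd
[3] P2: store L1 := 45 | P0:I, P1:I, P2:M(45) | bus: BusRdX
[4] P1: store L1 := 94 | P0:I, P1:M(94), P2:I | bus: BusRdX,Flush
[5] P0: load  L2 | P0:S(20), P1:I, P2:I | bus: BusRd
[6] P2: load  L2 | P0:S(20), P1:I, P2:S(20) | bus: BusRd
[7] P1: load  L4 | P0:I, P1:S(70), P2:I | bus: BusRd
[8] P1: load  L1 | P0:I, P1:M(94), P2:I | bus: none
[9] P2: load  L2 | P0:S(20), P1:I, P2:S(20) | bus: none
[10] P0: store L4 := 40 | P0:M(40), P1:I, P2:I | bus: BusRdX
[11] P1: store L4 := 40 | P0:I, P1:M(40), P2:I | bus: BusRdX,Flush
[12] P1: load  L1 | P0:I, P1:M(94), P2:I | bus: none
[13] P0: store L4 := 8 | P0:M(8), P1:I, P2:I | bus: BusRdX,Flush
[14] P0: load  L5 | P0:S(80), P1:I, P2:S(80) | bus: BusRd
[15] P0: load  L4 | P0:M(8), P1:I, P2:I | bus: none
[16] P2: load  L2 | P0:S(20), P1:I, P2:S(20) | bus: none
[17] P0: load  L3 | P0:S(80), P1:I, P2:I | bus: BusRd
[18] P0: load  L2 | P0:S(20), P1:I, P2:S(20) | bus: none
[19] P2: load  L5 | P0:S(80), P1:I, P2:S(80) | bus: none
[20] P2: store L0 := 57 | P0:I, P1:I, P2:M(57) | bus: BusRdX
[21] P2: load  L1 | P0:I, P1:S(94), P2:S(94) | bus: BusRd,Flush
[22] P0: store L2 := 58 | P0:M(58), P1:I, P2:I | bus: BusRdX
[23] P0: load  L4 | P0:M(8), P1:I, P2:I | bus: none
[24] P0: store L1 := 49 | P0:M(49), P1:I, P2:I | bus: BusRdX
[25] P1: load  L0 | P0:I, P1:S(57), P2:S(57) | bus: BusRd,Flush
[26] P0: load  L0 | P0:S(57), P1:S(57), P2:S(57) | bus: BusRd
[27] P0: load  L1 | P0:M(49), P1:I, P2:I | bus: none
[28] P1: load  L3 | P0:S(80), P1:S(80), P2:I | bus: BusRd
[29] P0: load  L1 | P0:M(49), P1:I, P2:I | bus: none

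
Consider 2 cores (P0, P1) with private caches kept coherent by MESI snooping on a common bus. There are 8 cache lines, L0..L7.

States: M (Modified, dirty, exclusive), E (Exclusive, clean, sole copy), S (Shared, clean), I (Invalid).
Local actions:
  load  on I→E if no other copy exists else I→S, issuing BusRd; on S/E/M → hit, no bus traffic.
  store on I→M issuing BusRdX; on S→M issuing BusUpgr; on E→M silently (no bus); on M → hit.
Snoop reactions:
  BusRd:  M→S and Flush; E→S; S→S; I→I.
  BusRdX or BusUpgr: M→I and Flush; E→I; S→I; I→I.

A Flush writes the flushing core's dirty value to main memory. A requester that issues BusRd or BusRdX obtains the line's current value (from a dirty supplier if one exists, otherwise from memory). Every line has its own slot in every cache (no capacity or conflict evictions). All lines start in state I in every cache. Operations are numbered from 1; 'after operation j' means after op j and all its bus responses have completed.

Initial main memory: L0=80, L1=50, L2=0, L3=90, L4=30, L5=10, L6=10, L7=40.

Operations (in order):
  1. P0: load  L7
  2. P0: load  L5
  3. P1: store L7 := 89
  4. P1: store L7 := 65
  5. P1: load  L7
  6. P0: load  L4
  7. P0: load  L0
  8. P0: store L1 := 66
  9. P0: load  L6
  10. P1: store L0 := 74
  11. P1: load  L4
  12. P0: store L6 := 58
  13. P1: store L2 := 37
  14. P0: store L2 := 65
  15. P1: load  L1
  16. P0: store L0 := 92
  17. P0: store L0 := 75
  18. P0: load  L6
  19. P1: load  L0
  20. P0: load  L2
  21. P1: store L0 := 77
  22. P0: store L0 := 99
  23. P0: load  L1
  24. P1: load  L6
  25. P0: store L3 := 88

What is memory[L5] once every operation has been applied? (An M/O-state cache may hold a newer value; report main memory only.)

memory[L5] = 10

step 1: P0: load  L7  ⟶  EI  (L7)  txn=BusRd  M[L7]=40
step 2: P0: load  L5  ⟶  EI  (L5)  txn=BusRd  M[L5]=10
step 3: P1: store L7 := 89  ⟶  IM  (L7)  txn=BusRdX  M[L7]=40
step 4: P1: store L7 := 65  ⟶  IM  (L7)  txn=∅  M[L7]=40
step 5: P1: load  L7  ⟶  IM  (L7)  txn=∅  M[L7]=40
step 6: P0: load  L4  ⟶  EI  (L4)  txn=BusRd  M[L4]=30
step 7: P0: load  L0  ⟶  EI  (L0)  txn=BusRd  M[L0]=80
step 8: P0: store L1 := 66  ⟶  MI  (L1)  txn=BusRdX  M[L1]=50
step 9: P0: load  L6  ⟶  EI  (L6)  txn=BusRd  M[L6]=10
step 10: P1: store L0 := 74  ⟶  IM  (L0)  txn=BusRdX  M[L0]=80
step 11: P1: load  L4  ⟶  SS  (L4)  txn=BusRd  M[L4]=30
step 12: P0: store L6 := 58  ⟶  MI  (L6)  txn=∅  M[L6]=10
step 13: P1: store L2 := 37  ⟶  IM  (L2)  txn=BusRdX  M[L2]=0
step 14: P0: store L2 := 65  ⟶  MI  (L2)  txn=BusRdX+Flush  M[L2]=37
step 15: P1: load  L1  ⟶  SS  (L1)  txn=BusRd+Flush  M[L1]=66
step 16: P0: store L0 := 92  ⟶  MI  (L0)  txn=BusRdX+Flush  M[L0]=74
step 17: P0: store L0 := 75  ⟶  MI  (L0)  txn=∅  M[L0]=74
step 18: P0: load  L6  ⟶  MI  (L6)  txn=∅  M[L6]=10
step 19: P1: load  L0  ⟶  SS  (L0)  txn=BusRd+Flush  M[L0]=75
step 20: P0: load  L2  ⟶  MI  (L2)  txn=∅  M[L2]=37
step 21: P1: store L0 := 77  ⟶  IM  (L0)  txn=BusUpgr  M[L0]=75
step 22: P0: store L0 := 99  ⟶  MI  (L0)  txn=BusRdX+Flush  M[L0]=77
step 23: P0: load  L1  ⟶  SS  (L1)  txn=∅  M[L1]=66
step 24: P1: load  L6  ⟶  SS  (L6)  txn=BusRd+Flush  M[L6]=58
step 25: P0: store L3 := 88  ⟶  MI  (L3)  txn=BusRdX  M[L3]=90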